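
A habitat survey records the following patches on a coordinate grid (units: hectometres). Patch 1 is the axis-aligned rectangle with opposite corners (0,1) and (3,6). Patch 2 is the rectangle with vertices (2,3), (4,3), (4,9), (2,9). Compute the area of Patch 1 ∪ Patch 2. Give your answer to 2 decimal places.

24.00

By inclusion–exclusion:
Individual areas: |Patch 1| = 15, |Patch 2| = 12.
|Patch 1∩Patch 2|: x∈[2,3], y∈[3,6] → 1·3 = 3.
|Patch 1 ∪ Patch 2| = 27 − 3 = 24.00.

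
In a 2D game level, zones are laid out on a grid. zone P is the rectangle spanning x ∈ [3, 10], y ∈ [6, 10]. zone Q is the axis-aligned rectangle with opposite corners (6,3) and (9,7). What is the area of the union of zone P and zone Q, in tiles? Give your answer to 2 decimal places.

37.00

By inclusion–exclusion:
Individual areas: |zone P| = 28, |zone Q| = 12.
|zone P∩zone Q|: x∈[6,9], y∈[6,7] → 3·1 = 3.
|zone P ∪ zone Q| = 40 − 3 = 37.00.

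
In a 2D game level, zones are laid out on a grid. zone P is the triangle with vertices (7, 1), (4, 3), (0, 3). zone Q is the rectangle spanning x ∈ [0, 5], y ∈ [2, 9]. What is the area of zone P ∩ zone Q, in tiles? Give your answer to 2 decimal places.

The intersection is the polygon with vertices (4,3), (5,2.333), (5,2), (3.5,2), (0,3).
By the shoelace formula its area is 2.92.

2.92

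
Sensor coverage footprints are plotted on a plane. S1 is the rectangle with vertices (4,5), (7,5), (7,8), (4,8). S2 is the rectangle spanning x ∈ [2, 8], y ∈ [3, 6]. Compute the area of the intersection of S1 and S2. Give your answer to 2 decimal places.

|S1∩S2|: x∈[4,7], y∈[5,6] → 3·1 = 3.

3.00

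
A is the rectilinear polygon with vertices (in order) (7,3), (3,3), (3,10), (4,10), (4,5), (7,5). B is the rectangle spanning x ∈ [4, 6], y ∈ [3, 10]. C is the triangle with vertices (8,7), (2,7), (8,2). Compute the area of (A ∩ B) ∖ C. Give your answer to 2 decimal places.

|A ∩ B| = 4.
|(A ∩ B) ∩ C| = 1.0667.
|(A ∩ B) ∖ C| = 4 − 1.0667 = 2.93.

2.93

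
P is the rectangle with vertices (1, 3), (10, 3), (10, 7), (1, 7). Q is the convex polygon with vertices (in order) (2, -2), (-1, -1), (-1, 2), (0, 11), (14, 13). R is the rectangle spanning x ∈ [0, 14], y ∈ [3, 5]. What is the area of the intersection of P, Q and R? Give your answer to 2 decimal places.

The intersection is the polygon with vertices (1,5), (7.6,5), (6,3), (1,3).
By the shoelace formula its area is 11.60.

11.60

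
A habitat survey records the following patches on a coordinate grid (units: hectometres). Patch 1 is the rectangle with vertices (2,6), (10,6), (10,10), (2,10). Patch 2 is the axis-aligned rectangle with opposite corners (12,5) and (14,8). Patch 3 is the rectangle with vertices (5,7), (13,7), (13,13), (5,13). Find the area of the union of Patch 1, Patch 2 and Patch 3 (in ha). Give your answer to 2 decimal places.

By inclusion–exclusion:
Individual areas: |Patch 1| = 32, |Patch 2| = 6, |Patch 3| = 48.
|Patch 1∩Patch 2| = 0 (no overlap).
|Patch 1∩Patch 3|: x∈[5,10], y∈[7,10] → 5·3 = 15.
|Patch 2∩Patch 3|: x∈[12,13], y∈[7,8] → 1·1 = 1.
|Patch 1∩Patch 2∩Patch 3| = 0.
|Patch 1 ∪ Patch 2 ∪ Patch 3| = 86 − 16 + 0 = 70.00.

70.00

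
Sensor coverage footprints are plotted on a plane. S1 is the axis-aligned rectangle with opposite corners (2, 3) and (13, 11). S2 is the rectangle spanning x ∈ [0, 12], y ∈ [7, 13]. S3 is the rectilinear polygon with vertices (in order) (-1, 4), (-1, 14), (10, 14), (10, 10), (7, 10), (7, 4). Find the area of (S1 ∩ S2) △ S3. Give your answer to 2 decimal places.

|S1 ∩ S2| = 40.
|(S1 ∩ S2) ∩ S3| = 23.
|(S1 ∩ S2) △ S3| = 40 + 92 − 46 = 86.00.

86.00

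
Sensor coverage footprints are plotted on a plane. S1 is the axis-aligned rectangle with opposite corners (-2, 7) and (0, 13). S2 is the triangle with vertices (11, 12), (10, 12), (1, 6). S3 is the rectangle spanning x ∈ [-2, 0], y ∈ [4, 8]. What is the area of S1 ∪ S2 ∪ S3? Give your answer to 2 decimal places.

21.00

By inclusion–exclusion:
Individual areas: |S1| = 12, |S2| = 3, |S3| = 8.
|S1∩S2| = 0.
|S1∩S3|: x∈[-2,0], y∈[7,8] → 2·1 = 2.
|S2∩S3| = 0.
|S1∩S2∩S3| = 0.
|S1 ∪ S2 ∪ S3| = 23 − 2 + 0 = 21.00.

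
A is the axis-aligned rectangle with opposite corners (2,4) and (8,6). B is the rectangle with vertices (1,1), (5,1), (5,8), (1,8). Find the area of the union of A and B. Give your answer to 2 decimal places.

By inclusion–exclusion:
Individual areas: |A| = 12, |B| = 28.
|A∩B|: x∈[2,5], y∈[4,6] → 3·2 = 6.
|A ∪ B| = 40 − 6 = 34.00.

34.00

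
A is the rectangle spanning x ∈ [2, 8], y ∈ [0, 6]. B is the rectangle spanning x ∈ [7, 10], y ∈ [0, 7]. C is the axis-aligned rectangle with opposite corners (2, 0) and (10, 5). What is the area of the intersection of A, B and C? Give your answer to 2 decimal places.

5.00

The intersection is the polygon with vertices (8,0), (7,0), (7,5), (8,5).
By the shoelace formula its area is 5.00.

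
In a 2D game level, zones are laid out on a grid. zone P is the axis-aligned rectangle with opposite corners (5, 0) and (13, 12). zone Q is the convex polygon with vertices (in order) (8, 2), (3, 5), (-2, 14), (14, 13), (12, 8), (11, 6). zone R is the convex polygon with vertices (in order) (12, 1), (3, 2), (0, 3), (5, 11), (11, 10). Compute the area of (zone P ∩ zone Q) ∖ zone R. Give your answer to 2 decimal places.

16.02

|zone P ∩ zone Q| = 59.05.
|(zone P ∩ zone Q) ∩ zone R| = 43.0273.
|(zone P ∩ zone Q) ∖ zone R| = 59.05 − 43.0273 = 16.02.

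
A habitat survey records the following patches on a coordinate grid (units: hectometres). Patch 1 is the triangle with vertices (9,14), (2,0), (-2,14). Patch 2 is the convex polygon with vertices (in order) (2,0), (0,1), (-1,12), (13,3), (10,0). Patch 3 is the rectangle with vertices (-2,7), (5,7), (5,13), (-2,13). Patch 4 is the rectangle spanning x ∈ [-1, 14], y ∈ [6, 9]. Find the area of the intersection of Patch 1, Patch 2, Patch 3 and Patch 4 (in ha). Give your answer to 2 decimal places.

10.00

The intersection is the polygon with vertices (5,8.143), (5,7), (0,7), (-0.571,9), (3.667,9).
By the shoelace formula its area is 10.00.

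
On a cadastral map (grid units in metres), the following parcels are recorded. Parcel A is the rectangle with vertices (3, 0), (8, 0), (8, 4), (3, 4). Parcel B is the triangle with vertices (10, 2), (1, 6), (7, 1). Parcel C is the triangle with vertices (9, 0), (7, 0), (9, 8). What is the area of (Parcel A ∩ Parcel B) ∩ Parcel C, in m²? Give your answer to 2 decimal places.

0.83

The region (Parcel A ∩ Parcel B) ∩ Parcel C is the polygon with vertices (7.273,1.091), (7.75,3), (8,2.889), (8,1.333).
By the shoelace formula its area is 0.83.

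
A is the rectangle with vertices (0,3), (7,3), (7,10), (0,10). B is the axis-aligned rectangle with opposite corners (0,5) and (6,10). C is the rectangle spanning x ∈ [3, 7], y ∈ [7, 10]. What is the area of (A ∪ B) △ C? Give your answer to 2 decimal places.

|A ∪ B| = 49.
|(A ∪ B) ∩ C| = 12.
|(A ∪ B) △ C| = 49 + 12 − 24 = 37.00.

37.00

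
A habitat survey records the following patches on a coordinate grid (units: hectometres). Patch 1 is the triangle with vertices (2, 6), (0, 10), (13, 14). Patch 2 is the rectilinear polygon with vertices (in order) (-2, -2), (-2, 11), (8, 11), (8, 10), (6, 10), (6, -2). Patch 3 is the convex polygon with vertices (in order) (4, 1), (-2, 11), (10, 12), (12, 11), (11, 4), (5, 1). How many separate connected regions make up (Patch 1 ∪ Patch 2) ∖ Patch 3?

2

(Patch 1 ∪ Patch 2) ∖ Patch 3 splits into 2 disjoint pieces (area 4.4593, area 54.25).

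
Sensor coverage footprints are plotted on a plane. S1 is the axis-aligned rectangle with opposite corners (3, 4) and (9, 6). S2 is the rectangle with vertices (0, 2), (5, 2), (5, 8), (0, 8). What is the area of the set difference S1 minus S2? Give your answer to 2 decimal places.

|S1∩S2|: x∈[3,5], y∈[4,6] → 2·2 = 4.
|S1| = 12.
|S1 ∖ S2| = |S1| − |S1∩S2| = 12 − 4 = 8.00.

8.00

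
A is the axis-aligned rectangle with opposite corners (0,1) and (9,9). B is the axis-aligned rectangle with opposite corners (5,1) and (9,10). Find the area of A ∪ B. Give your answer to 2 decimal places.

By inclusion–exclusion:
Individual areas: |A| = 72, |B| = 36.
|A∩B|: x∈[5,9], y∈[1,9] → 4·8 = 32.
|A ∪ B| = 108 − 32 = 76.00.

76.00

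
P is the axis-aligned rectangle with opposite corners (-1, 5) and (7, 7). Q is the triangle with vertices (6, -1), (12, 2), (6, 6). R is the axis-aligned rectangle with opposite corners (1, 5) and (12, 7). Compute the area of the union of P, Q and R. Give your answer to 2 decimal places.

46.25

By inclusion–exclusion:
Individual areas: |P| = 16, |Q| = 21, |R| = 22.
|P∩Q| = 0.6667.
|P∩R|: x∈[1,7], y∈[5,7] → 6·2 = 12.
|Q∩R| = 0.75.
|P∩Q∩R| = 0.6667.
|P ∪ Q ∪ R| = 59 − 13.4167 + 0.6667 = 46.25.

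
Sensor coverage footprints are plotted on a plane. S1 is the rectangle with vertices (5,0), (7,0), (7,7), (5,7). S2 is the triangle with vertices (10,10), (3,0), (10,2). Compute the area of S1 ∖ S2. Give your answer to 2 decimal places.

7.14

|S1| = 14, |S1∩S2| = 6.8571.
|S1 ∖ S2| = |S1| − |S1∩S2| = 14 − 6.8571 = 7.14.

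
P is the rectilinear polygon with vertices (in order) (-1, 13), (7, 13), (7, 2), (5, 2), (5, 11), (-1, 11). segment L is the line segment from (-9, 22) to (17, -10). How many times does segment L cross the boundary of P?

4

The segment meets the boundary at (7,2.308), (5,4.769), (-0.062,11), (-1,12.154).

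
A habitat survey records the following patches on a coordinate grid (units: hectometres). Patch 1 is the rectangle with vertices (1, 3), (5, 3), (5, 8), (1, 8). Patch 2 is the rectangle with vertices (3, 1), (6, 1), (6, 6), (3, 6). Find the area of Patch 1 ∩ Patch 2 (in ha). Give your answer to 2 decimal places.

|Patch 1∩Patch 2|: x∈[3,5], y∈[3,6] → 2·3 = 6.

6.00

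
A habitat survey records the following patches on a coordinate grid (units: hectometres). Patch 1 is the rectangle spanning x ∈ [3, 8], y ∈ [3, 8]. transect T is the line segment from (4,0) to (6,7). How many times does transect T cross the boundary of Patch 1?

The segment meets the boundary at (4.857,3).

1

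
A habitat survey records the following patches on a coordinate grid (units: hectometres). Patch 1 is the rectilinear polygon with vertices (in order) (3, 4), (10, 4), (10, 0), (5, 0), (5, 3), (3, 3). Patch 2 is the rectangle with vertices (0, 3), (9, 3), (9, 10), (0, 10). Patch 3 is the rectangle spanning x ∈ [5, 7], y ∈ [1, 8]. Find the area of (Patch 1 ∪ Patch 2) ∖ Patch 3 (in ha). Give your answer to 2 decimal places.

65.00

|Patch 1 ∪ Patch 2| = 79.
|(Patch 1 ∪ Patch 2) ∩ Patch 3| = 14.
|(Patch 1 ∪ Patch 2) ∖ Patch 3| = 79 − 14 = 65.00.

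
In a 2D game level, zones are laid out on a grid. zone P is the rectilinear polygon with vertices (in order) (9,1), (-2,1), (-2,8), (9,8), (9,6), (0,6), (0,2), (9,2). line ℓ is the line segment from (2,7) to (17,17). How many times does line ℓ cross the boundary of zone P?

The segment meets the boundary at (3.5,8).

1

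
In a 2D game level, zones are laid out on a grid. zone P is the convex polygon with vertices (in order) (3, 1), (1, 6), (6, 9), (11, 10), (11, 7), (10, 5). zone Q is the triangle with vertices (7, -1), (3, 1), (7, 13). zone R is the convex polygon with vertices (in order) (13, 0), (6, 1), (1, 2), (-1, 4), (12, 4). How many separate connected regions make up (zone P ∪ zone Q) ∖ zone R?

2

(zone P ∪ zone Q) ∖ zone R splits into 2 disjoint pieces (area 43.9333, area 4.9068).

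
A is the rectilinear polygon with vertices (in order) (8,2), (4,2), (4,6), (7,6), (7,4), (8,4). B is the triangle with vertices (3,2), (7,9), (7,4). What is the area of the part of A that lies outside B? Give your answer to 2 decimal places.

7.20

|A| = 14, |A∩B| = 6.8036.
|A ∖ B| = |A| − |A∩B| = 14 − 6.8036 = 7.20.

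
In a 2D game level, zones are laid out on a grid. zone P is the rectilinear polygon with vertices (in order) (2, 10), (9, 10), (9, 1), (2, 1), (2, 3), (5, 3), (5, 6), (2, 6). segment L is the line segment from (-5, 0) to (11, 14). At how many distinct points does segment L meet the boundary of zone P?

2

The segment meets the boundary at (6.429,10), (2,6.125).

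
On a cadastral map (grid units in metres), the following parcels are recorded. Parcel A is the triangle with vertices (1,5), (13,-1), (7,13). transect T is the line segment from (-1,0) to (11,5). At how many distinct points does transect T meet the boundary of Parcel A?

The segment meets the boundary at (10.515,4.798), (5.545,2.727).

2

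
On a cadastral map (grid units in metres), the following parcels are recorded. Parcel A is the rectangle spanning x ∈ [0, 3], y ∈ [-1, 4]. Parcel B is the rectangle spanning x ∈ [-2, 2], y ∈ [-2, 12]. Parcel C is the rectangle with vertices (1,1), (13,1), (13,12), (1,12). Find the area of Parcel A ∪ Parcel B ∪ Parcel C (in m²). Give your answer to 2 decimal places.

By inclusion–exclusion:
Individual areas: |Parcel A| = 15, |Parcel B| = 56, |Parcel C| = 132.
|Parcel A∩Parcel B|: x∈[0,2], y∈[-1,4] → 2·5 = 10.
|Parcel A∩Parcel C|: x∈[1,3], y∈[1,4] → 2·3 = 6.
|Parcel B∩Parcel C|: x∈[1,2], y∈[1,12] → 1·11 = 11.
|Parcel A∩Parcel B∩Parcel C| = 3.
|Parcel A ∪ Parcel B ∪ Parcel C| = 203 − 27 + 3 = 179.00.

179.00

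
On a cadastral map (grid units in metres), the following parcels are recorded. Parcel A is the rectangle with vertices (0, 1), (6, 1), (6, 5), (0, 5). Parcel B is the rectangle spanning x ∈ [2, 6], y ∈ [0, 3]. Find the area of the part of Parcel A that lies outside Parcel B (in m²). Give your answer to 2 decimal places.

|Parcel A∩Parcel B|: x∈[2,6], y∈[1,3] → 4·2 = 8.
|Parcel A| = 24.
|Parcel A ∖ Parcel B| = |Parcel A| − |Parcel A∩Parcel B| = 24 − 8 = 16.00.

16.00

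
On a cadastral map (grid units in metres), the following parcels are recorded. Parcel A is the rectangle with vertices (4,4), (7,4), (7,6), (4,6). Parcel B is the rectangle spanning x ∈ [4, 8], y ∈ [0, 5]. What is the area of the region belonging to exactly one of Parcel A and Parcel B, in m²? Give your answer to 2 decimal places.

|Parcel A∩Parcel B|: x∈[4,7], y∈[4,5] → 3·1 = 3.
|Parcel A △ Parcel B| = |Parcel A| + |Parcel B| − 2·|Parcel A∩Parcel B| = 6 + 20 − 6 = 20.00.

20.00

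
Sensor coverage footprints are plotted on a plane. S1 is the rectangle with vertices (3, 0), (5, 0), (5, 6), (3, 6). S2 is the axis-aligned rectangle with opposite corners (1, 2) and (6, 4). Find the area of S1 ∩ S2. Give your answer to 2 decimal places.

4.00

|S1∩S2|: x∈[3,5], y∈[2,4] → 2·2 = 4.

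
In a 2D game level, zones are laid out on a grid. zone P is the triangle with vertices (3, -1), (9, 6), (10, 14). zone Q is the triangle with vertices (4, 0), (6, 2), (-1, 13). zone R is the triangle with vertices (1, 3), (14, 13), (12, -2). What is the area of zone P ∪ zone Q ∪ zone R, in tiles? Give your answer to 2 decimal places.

By inclusion–exclusion:
Individual areas: |zone P| = 20.5, |zone Q| = 18, |zone R| = 87.5.
|zone P∩zone Q| = 2.502.
|zone P∩zone R| = 14.4918.
|zone Q∩zone R| = 7.7733.
|zone P∩zone Q∩zone R| = 1.7487.
|zone P ∪ zone Q ∪ zone R| = 126 − 24.7671 + 1.7487 = 102.98.

102.98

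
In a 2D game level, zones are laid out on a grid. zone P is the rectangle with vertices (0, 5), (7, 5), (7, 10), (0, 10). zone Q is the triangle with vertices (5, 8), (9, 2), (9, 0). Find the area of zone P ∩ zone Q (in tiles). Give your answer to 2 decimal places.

The intersection is the polygon with vertices (6.5,5), (5,8), (7,5).
By the shoelace formula its area is 0.75.

0.75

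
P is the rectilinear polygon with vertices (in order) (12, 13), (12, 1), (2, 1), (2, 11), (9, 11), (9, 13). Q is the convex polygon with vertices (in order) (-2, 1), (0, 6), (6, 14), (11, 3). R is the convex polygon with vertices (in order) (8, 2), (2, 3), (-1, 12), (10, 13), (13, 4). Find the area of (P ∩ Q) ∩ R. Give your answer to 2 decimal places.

The region (P ∩ Q) ∩ R is the polygon with vertices (3.75,11), (7.364,11), (10.923,3.169), (10.188,2.875), (6.32,2.28), (2,3), (2,8.667).
By the shoelace formula its area is 58.58.

58.58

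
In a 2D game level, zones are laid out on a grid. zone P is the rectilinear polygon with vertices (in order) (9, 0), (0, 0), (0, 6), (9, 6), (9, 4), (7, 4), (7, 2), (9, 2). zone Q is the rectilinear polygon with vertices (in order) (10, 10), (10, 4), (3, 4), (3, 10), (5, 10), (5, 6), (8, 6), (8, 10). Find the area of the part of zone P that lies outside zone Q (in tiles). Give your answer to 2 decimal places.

|zone P| = 50, |zone P∩zone Q| = 12.
|zone P ∖ zone Q| = |zone P| − |zone P∩zone Q| = 50 − 12 = 38.00.

38.00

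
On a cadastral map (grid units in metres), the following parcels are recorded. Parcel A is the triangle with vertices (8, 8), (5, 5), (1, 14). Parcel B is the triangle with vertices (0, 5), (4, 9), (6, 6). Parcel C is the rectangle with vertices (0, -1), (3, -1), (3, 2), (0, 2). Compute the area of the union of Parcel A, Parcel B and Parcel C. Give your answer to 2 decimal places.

By inclusion–exclusion:
Individual areas: |Parcel A| = 19.5, |Parcel B| = 10, |Parcel C| = 9.
|Parcel A∩Parcel B| = 3.2858.
|Parcel A∩Parcel C| = 0.
|Parcel B∩Parcel C| = 0.
|Parcel A∩Parcel B∩Parcel C| = 0.
|Parcel A ∪ Parcel B ∪ Parcel C| = 38.5 − 3.2858 + 0 = 35.21.

35.21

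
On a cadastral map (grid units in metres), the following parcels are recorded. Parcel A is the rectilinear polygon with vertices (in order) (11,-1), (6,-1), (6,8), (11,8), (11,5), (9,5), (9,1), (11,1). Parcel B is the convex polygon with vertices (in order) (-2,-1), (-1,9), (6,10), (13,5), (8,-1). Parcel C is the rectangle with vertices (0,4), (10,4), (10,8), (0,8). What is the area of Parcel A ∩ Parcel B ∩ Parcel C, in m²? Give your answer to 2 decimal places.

14.49

The intersection is the polygon with vertices (6,8), (8.8,8), (10,7.143), (10,5), (9,5), (9,4), (6,4).
By the shoelace formula its area is 14.49.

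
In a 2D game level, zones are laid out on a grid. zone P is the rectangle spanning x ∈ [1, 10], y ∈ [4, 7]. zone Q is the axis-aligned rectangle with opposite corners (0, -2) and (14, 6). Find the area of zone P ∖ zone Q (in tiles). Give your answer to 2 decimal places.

|zone P∩zone Q|: x∈[1,10], y∈[4,6] → 9·2 = 18.
|zone P| = 27.
|zone P ∖ zone Q| = |zone P| − |zone P∩zone Q| = 27 − 18 = 9.00.

9.00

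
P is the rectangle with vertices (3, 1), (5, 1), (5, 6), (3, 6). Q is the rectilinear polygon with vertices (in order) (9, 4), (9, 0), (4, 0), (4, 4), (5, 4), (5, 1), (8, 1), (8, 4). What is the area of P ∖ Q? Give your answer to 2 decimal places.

7.00

|P| = 10, |P∩Q| = 3.
|P ∖ Q| = |P| − |P∩Q| = 10 − 3 = 7.00.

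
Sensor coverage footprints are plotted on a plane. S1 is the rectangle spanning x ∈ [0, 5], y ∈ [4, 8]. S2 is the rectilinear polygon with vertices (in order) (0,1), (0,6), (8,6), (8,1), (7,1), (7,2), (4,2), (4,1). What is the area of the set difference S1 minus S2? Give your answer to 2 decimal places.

|S1| = 20, |S1∩S2| = 10.
|S1 ∖ S2| = |S1| − |S1∩S2| = 20 − 10 = 10.00.

10.00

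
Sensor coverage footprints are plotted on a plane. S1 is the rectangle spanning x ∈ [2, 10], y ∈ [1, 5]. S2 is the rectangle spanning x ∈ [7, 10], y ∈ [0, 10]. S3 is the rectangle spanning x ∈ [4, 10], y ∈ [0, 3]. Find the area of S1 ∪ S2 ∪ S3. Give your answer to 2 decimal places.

53.00

By inclusion–exclusion:
Individual areas: |S1| = 32, |S2| = 30, |S3| = 18.
|S1∩S2|: x∈[7,10], y∈[1,5] → 3·4 = 12.
|S1∩S3|: x∈[4,10], y∈[1,3] → 6·2 = 12.
|S2∩S3|: x∈[7,10], y∈[0,3] → 3·3 = 9.
|S1∩S2∩S3| = 6.
|S1 ∪ S2 ∪ S3| = 80 − 33 + 6 = 53.00.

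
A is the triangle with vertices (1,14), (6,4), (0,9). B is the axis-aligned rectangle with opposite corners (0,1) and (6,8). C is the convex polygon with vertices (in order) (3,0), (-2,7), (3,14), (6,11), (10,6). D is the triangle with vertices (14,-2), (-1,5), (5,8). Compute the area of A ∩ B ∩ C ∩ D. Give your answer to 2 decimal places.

The intersection is the polygon with vertices (6,4), (2.625,6.812), (4.2,7.6).
By the shoelace formula its area is 3.54.

3.54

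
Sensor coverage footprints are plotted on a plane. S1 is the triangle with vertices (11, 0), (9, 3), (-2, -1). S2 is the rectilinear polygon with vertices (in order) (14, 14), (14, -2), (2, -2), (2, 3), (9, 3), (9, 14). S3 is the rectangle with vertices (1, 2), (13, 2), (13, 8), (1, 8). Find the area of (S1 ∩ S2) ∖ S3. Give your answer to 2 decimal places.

|S1 ∩ S2| = 18.2063.
|(S1 ∩ S2) ∩ S3| = 1.7083.
|(S1 ∩ S2) ∖ S3| = 18.2063 − 1.7083 = 16.50.

16.50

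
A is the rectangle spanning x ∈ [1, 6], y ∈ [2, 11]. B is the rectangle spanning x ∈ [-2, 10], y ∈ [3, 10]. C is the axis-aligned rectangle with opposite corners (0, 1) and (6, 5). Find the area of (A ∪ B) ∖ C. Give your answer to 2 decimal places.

|A ∪ B| = 94.
|(A ∪ B) ∩ C| = 17.
|(A ∪ B) ∖ C| = 94 − 17 = 77.00.

77.00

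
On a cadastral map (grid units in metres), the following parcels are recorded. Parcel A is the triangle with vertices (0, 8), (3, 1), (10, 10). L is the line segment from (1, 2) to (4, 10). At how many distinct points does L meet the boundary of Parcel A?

2

The segment meets the boundary at (3.514,8.703), (1.733,3.956).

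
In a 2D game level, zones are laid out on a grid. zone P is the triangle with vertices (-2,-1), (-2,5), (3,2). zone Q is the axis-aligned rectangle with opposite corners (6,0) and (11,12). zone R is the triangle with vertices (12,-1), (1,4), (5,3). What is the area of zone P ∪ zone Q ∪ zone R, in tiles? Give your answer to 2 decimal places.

By inclusion–exclusion:
Individual areas: |zone P| = 15, |zone Q| = 60, |zone R| = 4.5.
|zone P∩zone Q| = 0.
|zone P∩zone R| = 0.
|zone Q∩zone R| = 1.8789.
|zone P∩zone Q∩zone R| = 0.
|zone P ∪ zone Q ∪ zone R| = 79.5 − 1.8789 + 0 = 77.62.

77.62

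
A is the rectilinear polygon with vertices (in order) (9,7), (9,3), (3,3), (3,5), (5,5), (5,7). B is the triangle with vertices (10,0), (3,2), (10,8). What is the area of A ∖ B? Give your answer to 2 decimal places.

|A| = 20, |A∩B| = 10.
|A ∖ B| = |A| − |A∩B| = 20 − 10 = 10.00.

10.00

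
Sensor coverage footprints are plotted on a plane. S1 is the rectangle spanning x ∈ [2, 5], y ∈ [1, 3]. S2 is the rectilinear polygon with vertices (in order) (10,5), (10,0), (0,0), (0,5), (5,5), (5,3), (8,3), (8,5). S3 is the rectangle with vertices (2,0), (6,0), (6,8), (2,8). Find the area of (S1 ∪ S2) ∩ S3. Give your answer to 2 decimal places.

18.00

The region (S1 ∪ S2) ∩ S3 is the polygon with vertices (2,0), (2,5), (5,5), (5,3), (6,3), (6,0).
By the shoelace formula its area is 18.00.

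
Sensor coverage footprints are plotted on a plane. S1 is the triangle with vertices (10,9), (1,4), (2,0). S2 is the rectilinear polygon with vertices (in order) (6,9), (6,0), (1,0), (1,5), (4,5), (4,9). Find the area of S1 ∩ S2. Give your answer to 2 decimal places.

The intersection is the polygon with vertices (6,6.778), (6,4.5), (2,0), (1,4), (2.8,5), (4,5), (4,5.667).
By the shoelace formula its area is 15.54.

15.54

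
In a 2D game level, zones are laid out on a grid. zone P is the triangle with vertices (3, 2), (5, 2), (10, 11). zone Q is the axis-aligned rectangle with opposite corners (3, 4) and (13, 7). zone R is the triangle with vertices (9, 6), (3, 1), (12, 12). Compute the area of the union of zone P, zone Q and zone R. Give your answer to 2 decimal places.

39.69

By inclusion–exclusion:
Individual areas: |zone P| = 9, |zone Q| = 30, |zone R| = 10.5.
|zone P∩zone Q| = 3.6667.
|zone P∩zone R| = 2.1625.
|zone Q∩zone R| = 4.8045.
|zone P∩zone Q∩zone R| = 0.8207.
|zone P ∪ zone Q ∪ zone R| = 49.5 − 10.6338 + 0.8207 = 39.69.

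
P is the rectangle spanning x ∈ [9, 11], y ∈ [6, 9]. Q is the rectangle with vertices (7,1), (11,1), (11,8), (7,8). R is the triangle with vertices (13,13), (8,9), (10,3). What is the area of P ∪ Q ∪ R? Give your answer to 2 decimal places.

By inclusion–exclusion:
Individual areas: |P| = 6, |Q| = 28, |R| = 19.
|P∩Q|: x∈[9,11], y∈[6,8] → 2·2 = 4.
|P∩R| = 5.9833.
|Q∩R| = 7.5.
|P∩Q∩R| = 3.9833.
|P ∪ Q ∪ R| = 53 − 17.4833 + 3.9833 = 39.50.

39.50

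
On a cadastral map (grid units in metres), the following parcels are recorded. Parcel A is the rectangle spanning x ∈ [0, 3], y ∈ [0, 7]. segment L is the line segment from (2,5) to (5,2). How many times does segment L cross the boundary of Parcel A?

1

The segment meets the boundary at (3,4).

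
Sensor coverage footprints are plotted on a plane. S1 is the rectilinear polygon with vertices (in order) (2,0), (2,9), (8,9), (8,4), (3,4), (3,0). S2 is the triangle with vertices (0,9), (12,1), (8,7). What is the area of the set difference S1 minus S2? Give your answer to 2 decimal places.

|S1| = 34, |S1∩S2| = 12.4167.
|S1 ∖ S2| = |S1| − |S1∩S2| = 34 − 12.4167 = 21.58.

21.58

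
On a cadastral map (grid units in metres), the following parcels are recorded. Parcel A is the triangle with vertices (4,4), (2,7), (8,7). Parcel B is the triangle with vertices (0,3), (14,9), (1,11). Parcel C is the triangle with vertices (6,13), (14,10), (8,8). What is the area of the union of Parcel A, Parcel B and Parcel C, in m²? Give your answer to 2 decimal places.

By inclusion–exclusion:
Individual areas: |Parcel A| = 9, |Parcel B| = 53, |Parcel C| = 17.
|Parcel A∩Parcel B| = 8.0741.
|Parcel A∩Parcel C| = 0.
|Parcel B∩Parcel C| = 4.5837.
|Parcel A∩Parcel B∩Parcel C| = 0.
|Parcel A ∪ Parcel B ∪ Parcel C| = 79 − 12.6578 + 0 = 66.34.

66.34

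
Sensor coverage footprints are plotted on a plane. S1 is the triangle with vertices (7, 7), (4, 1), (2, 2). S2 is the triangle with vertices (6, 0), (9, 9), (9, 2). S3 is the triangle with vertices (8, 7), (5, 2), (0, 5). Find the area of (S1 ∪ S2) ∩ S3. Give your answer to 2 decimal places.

4.60

The region (S1 ∪ S2) ∩ S3 is the polygon with vertices (6.667,6.667), (6.857,6.714), (4.615,2.231), (3.125,3.125).
By the shoelace formula its area is 4.60.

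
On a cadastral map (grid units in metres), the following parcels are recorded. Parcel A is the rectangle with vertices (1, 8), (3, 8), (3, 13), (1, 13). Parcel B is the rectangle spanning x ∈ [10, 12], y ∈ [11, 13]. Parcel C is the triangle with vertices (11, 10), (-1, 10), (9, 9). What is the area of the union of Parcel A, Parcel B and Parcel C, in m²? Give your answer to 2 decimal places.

19.40

By inclusion–exclusion:
Individual areas: |Parcel A| = 10, |Parcel B| = 4, |Parcel C| = 6.
|Parcel A∩Parcel B| = 0 (no overlap).
|Parcel A∩Parcel C| = 0.6.
|Parcel B∩Parcel C| = 0.
|Parcel A∩Parcel B∩Parcel C| = 0.
|Parcel A ∪ Parcel B ∪ Parcel C| = 20 − 0.6 + 0 = 19.40.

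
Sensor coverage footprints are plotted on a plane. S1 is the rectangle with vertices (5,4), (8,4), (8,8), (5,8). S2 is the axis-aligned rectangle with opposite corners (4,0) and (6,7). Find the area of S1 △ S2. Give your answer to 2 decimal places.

|S1∩S2|: x∈[5,6], y∈[4,7] → 1·3 = 3.
|S1 △ S2| = |S1| + |S2| − 2·|S1∩S2| = 12 + 14 − 6 = 20.00.

20.00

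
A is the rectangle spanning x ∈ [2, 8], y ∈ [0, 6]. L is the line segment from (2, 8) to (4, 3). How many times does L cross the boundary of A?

1

The segment meets the boundary at (2.8,6).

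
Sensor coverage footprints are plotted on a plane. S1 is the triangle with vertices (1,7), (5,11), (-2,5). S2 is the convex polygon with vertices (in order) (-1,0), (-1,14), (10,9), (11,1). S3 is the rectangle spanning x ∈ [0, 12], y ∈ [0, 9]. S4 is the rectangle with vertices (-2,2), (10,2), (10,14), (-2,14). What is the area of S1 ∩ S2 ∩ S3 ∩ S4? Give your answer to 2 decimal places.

The intersection is the polygon with vertices (0,6.333), (0,6.714), (2.667,9), (3,9), (1,7).
By the shoelace formula its area is 1.29.

1.29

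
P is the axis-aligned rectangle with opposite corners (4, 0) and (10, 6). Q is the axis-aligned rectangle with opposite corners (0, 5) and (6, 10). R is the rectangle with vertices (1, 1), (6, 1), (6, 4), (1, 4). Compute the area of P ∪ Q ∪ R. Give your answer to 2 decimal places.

73.00

By inclusion–exclusion:
Individual areas: |P| = 36, |Q| = 30, |R| = 15.
|P∩Q|: x∈[4,6], y∈[5,6] → 2·1 = 2.
|P∩R|: x∈[4,6], y∈[1,4] → 2·3 = 6.
|Q∩R| = 0 (no overlap).
|P∩Q∩R| = 0.
|P ∪ Q ∪ R| = 81 − 8 + 0 = 73.00.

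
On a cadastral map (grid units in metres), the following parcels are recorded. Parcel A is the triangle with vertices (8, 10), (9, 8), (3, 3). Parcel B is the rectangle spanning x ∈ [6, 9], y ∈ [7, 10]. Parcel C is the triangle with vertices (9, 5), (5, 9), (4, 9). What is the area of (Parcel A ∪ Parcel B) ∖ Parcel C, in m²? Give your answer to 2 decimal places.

12.30

|Parcel A ∪ Parcel B| = 12.9.
|(Parcel A ∪ Parcel B) ∩ Parcel C| = 0.5994.
|(Parcel A ∪ Parcel B) ∖ Parcel C| = 12.9 − 0.5994 = 12.30.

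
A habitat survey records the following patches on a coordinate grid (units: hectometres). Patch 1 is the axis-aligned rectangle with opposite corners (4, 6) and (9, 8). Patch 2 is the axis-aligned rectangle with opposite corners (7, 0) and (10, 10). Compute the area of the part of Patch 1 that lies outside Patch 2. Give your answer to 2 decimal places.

6.00

|Patch 1∩Patch 2|: x∈[7,9], y∈[6,8] → 2·2 = 4.
|Patch 1| = 10.
|Patch 1 ∖ Patch 2| = |Patch 1| − |Patch 1∩Patch 2| = 10 − 4 = 6.00.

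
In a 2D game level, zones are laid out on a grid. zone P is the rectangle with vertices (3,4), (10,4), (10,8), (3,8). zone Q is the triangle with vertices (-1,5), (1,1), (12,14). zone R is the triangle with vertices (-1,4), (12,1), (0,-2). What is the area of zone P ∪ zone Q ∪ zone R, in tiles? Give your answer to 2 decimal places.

By inclusion–exclusion:
Individual areas: |zone P| = 28, |zone Q| = 35, |zone R| = 37.5.
|zone P∩zone Q| = 8.8846.
|zone P∩zone R| = 0.
|zone Q∩zone R| = 4.1019.
|zone P∩zone Q∩zone R| = 0.
|zone P ∪ zone Q ∪ zone R| = 100.5 − 12.9865 + 0 = 87.51.

87.51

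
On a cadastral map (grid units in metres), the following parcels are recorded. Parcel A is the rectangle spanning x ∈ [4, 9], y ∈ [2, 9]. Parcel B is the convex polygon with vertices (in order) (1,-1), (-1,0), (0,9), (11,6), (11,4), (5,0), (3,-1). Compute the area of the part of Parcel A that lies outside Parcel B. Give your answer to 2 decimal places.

9.20

|Parcel A| = 35, |Parcel A∩Parcel B| = 25.803.
|Parcel A ∖ Parcel B| = |Parcel A| − |Parcel A∩Parcel B| = 35 − 25.803 = 9.20.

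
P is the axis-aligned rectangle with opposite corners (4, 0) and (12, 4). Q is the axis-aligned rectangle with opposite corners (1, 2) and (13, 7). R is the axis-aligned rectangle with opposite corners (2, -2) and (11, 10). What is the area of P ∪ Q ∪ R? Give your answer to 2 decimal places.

By inclusion–exclusion:
Individual areas: |P| = 32, |Q| = 60, |R| = 108.
|P∩Q|: x∈[4,12], y∈[2,4] → 8·2 = 16.
|P∩R|: x∈[4,11], y∈[0,4] → 7·4 = 28.
|Q∩R|: x∈[2,11], y∈[2,7] → 9·5 = 45.
|P∩Q∩R| = 14.
|P ∪ Q ∪ R| = 200 − 89 + 14 = 125.00.

125.00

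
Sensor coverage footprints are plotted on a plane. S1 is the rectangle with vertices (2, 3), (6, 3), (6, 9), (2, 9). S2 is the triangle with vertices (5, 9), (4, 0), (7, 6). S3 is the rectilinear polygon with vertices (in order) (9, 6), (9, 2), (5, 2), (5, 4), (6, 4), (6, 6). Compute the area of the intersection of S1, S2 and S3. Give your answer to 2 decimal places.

0.75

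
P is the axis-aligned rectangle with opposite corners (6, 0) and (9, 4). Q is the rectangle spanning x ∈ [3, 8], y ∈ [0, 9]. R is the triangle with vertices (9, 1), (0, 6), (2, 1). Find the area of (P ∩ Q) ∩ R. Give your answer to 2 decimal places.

The region (P ∩ Q) ∩ R is the polygon with vertices (8,1), (6,1), (6,2.667), (8,1.556).
By the shoelace formula its area is 2.22.

2.22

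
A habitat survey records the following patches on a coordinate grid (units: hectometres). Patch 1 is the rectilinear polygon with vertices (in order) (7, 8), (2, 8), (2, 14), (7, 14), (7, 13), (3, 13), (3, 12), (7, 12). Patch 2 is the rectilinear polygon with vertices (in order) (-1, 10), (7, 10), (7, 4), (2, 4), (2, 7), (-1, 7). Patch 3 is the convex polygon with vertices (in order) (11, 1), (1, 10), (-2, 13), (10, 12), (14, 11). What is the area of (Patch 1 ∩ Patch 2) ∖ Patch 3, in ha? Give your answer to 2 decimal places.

|Patch 1 ∩ Patch 2| = 10.
|(Patch 1 ∩ Patch 2) ∩ Patch 3| = 9.3278.
|(Patch 1 ∩ Patch 2) ∖ Patch 3| = 10 − 9.3278 = 0.67.

0.67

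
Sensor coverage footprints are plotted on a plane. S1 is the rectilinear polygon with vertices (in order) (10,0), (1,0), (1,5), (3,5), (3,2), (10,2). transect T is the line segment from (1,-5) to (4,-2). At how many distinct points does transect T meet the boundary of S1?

The segment lies entirely outside S1 and never meets its boundary.

0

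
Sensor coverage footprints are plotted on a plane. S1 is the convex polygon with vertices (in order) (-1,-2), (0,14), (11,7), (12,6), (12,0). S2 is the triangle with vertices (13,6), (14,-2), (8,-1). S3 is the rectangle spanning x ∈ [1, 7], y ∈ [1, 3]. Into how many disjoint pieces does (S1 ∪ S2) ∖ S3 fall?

1

(S1 ∪ S2) ∖ S3 is a single connected region.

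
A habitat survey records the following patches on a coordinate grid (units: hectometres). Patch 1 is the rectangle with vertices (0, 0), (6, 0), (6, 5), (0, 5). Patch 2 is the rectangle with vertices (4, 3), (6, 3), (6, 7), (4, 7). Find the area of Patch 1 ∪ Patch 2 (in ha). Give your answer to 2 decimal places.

By inclusion–exclusion:
Individual areas: |Patch 1| = 30, |Patch 2| = 8.
|Patch 1∩Patch 2|: x∈[4,6], y∈[3,5] → 2·2 = 4.
|Patch 1 ∪ Patch 2| = 38 − 4 = 34.00.

34.00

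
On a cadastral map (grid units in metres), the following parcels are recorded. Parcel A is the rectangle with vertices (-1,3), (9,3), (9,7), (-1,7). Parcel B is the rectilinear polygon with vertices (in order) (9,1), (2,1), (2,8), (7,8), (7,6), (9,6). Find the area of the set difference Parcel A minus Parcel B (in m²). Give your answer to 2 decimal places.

|Parcel A| = 40, |Parcel A∩Parcel B| = 26.
|Parcel A ∖ Parcel B| = |Parcel A| − |Parcel A∩Parcel B| = 40 − 26 = 14.00.

14.00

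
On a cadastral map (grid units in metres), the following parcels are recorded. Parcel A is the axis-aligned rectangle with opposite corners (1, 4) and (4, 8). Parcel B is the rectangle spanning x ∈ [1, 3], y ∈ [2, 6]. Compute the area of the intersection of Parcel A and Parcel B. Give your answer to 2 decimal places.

4.00

|Parcel A∩Parcel B|: x∈[1,3], y∈[4,6] → 2·2 = 4.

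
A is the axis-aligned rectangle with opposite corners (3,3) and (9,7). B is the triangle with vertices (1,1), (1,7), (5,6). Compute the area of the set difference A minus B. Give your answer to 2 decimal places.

21.00

|A| = 24, |A∩B| = 3.
|A ∖ B| = |A| − |A∩B| = 24 − 3 = 21.00.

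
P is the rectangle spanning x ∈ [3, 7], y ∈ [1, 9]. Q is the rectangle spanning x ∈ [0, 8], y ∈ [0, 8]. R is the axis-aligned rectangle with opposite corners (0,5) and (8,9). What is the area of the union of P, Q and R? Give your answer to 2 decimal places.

By inclusion–exclusion:
Individual areas: |P| = 32, |Q| = 64, |R| = 32.
|P∩Q|: x∈[3,7], y∈[1,8] → 4·7 = 28.
|P∩R|: x∈[3,7], y∈[5,9] → 4·4 = 16.
|Q∩R|: x∈[0,8], y∈[5,8] → 8·3 = 24.
|P∩Q∩R| = 12.
|P ∪ Q ∪ R| = 128 − 68 + 12 = 72.00.

72.00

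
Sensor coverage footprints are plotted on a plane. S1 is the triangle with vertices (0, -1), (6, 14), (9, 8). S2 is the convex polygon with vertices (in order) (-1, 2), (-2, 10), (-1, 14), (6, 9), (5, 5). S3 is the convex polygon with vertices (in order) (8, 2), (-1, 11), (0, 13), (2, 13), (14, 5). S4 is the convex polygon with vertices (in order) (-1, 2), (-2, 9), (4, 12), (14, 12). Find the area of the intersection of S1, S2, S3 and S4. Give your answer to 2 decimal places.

The intersection is the polygon with vertices (5.3,6.2), (4.4,5.6), (3.143,6.857), (4.444,10.111), (6,9).
By the shoelace formula its area is 7.45.

7.45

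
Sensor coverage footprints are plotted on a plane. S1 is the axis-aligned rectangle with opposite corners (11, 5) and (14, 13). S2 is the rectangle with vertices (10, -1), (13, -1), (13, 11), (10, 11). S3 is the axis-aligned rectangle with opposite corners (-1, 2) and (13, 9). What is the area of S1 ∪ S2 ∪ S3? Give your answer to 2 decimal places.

125.00

By inclusion–exclusion:
Individual areas: |S1| = 24, |S2| = 36, |S3| = 98.
|S1∩S2|: x∈[11,13], y∈[5,11] → 2·6 = 12.
|S1∩S3|: x∈[11,13], y∈[5,9] → 2·4 = 8.
|S2∩S3|: x∈[10,13], y∈[2,9] → 3·7 = 21.
|S1∩S2∩S3| = 8.
|S1 ∪ S2 ∪ S3| = 158 − 41 + 8 = 125.00.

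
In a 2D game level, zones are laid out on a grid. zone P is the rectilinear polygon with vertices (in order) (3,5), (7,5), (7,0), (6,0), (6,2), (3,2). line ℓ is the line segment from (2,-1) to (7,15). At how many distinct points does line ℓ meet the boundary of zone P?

2

The segment meets the boundary at (3.875,5), (3,2.2).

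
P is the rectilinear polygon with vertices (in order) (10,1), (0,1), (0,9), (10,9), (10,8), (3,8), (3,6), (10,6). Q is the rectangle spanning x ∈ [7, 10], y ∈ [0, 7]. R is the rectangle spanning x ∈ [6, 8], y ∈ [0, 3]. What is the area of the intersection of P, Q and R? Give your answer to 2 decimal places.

2.00

The intersection is the polygon with vertices (7,3), (8,3), (8,1), (7,1).
By the shoelace formula its area is 2.00.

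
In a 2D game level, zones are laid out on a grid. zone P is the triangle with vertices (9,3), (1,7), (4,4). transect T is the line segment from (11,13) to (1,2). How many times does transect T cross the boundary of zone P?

The segment meets the boundary at (3.381,4.619), (4.125,5.438).

2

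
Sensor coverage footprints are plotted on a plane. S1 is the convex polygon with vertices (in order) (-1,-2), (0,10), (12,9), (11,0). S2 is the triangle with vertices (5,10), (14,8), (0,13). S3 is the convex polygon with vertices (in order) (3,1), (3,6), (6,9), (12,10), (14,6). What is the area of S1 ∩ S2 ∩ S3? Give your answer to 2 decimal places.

The intersection is the polygon with vertices (11.97,8.725), (11.94,8.458), (8,9.333), (10.957,9.087).
By the shoelace formula its area is 0.95.

0.95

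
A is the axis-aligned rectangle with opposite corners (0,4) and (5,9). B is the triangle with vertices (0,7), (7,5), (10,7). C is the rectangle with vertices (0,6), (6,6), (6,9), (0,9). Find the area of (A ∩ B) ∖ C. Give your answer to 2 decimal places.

0.32

|A ∩ B| = 3.5714.
|(A ∩ B) ∩ C| = 3.25.
|(A ∩ B) ∖ C| = 3.5714 − 3.25 = 0.32.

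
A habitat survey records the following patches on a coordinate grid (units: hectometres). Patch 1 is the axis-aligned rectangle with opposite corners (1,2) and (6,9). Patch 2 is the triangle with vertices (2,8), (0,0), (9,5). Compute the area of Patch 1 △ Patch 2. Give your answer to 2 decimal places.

|Patch 1| = 35, |Patch 2| = 31, |Patch 1∩Patch 2| = 22.9714.
|Patch 1 △ Patch 2| = |Patch 1| + |Patch 2| − 2·|Patch 1∩Patch 2| = 35 + 31 − 45.9429 = 20.06.

20.06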